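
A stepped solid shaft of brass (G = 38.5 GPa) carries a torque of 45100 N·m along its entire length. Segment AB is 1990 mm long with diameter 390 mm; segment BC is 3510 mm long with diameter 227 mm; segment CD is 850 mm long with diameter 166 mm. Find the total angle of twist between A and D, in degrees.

1.73°

J_AB = π(0.390)⁴/32 = 2.27×10^-3 m⁴; J_BC = π(0.227)⁴/32 = 2.61×10^-4 m⁴; J_CD = π(0.166)⁴/32 = 7.45×10^-5 m⁴.
θ = (T/G)·Σ L_i/J_i = (45100/38.5×10⁹)·(1.99/2.27×10^-3 + 3.51/2.61×10^-4 + 0.850/7.45×10^-5) = 0.03016 rad.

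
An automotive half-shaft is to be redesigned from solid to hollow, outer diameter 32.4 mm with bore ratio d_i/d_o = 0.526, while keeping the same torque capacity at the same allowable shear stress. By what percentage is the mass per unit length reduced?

23.7 %

Equal τ_max and T ⇒ the solid shaft needs d_s³ = d_o³(1−k⁴), so d_s = 32.4·(1−0.526⁴)^(1/3) = 31.55 mm.
Area ratio A_h/A_s = d_o²(1−k²)/d_s² = (1−k²)/(1−k⁴)^(2/3) = 0.7628.
Mass saving = 1 − 0.7628 = 23.7 %.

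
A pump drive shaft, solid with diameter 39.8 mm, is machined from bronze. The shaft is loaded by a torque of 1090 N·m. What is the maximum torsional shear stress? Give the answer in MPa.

J = πd⁴/32 = π(0.0398)⁴/32 = 2.463×10^-7 m⁴.
τ_max = T·r/J = 1090 × 0.0199 / 2.463×10^-7 = 8.805×10^7 Pa.

88.1 MPa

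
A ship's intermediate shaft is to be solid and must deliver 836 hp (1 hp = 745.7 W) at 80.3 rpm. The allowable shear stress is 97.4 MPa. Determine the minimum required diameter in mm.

ω = 2π·80.3/60 = 8.409 rad/s, so T = P/ω = 836×745.7 / 8.409 = 74140 N·m.
For a solid shaft τ_max = 16T/(πd³), so d = (16T/(π τ_allow))^(1/3) = (16·74140/(π·9.74×10^7))^(1/3) = 0.1571 m.

157 mm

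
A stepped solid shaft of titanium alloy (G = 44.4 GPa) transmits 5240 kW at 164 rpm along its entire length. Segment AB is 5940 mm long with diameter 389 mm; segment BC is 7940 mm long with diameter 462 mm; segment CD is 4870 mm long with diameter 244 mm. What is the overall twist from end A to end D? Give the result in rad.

ω = 2π·164/60 = 17.17 rad/s, so T = P/ω = 5240×10³ / 17.17 = 305100 N·m.
J_AB = π(0.389)⁴/32 = 2.25×10^-3 m⁴; J_BC = π(0.462)⁴/32 = 4.47×10^-3 m⁴; J_CD = π(0.244)⁴/32 = 3.48×10^-4 m⁴.
θ = (T/G)·Σ L_i/J_i = (305100/44.4×10⁹)·(5.94/2.25×10^-3 + 7.94/4.47×10^-3 + 4.87/3.48×10^-4) = 0.1265 rad.

0.127 rad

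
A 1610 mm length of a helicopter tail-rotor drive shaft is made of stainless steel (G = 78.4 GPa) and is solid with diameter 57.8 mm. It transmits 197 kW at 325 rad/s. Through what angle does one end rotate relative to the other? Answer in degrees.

ω = 325 rad/s, so T = P/ω = 197×10³ / 325.0 = 606.2 N·m.
J = πd⁴/32 = π(0.0578)⁴/32 = 1.096×10^-6 m⁴.
θ = T·L/(G·J) = 606.2 × 1.61 / (78.4×10⁹ × 1.096×10^-6) = 0.01136 rad.

0.651°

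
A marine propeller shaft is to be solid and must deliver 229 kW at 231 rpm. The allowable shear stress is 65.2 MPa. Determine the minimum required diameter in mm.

ω = 2π·231/60 = 24.19 rad/s, so T = P/ω = 229×10³ / 24.19 = 9467 N·m.
For a solid shaft τ_max = 16T/(πd³), so d = (16T/(π τ_allow))^(1/3) = (16·9467/(π·6.52×10^7))^(1/3) = 0.09043 m.

90.4 mm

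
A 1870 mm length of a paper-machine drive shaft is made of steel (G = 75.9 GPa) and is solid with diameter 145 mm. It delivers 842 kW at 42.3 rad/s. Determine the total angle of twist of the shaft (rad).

0.0113 rad

ω = 42.3 rad/s, so T = P/ω = 842×10³ / 42.30 = 19910 N·m.
J = πd⁴/32 = π(0.145)⁴/32 = 4.340×10^-5 m⁴.
θ = T·L/(G·J) = 19910 × 1.87 / (75.9×10⁹ × 4.340×10^-5) = 0.01130 rad.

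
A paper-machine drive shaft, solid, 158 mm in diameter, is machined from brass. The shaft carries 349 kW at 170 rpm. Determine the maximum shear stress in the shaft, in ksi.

ω = 2π·170/60 = 17.80 rad/s, so T = P/ω = 349×10³ / 17.80 = 19600 N·m.
J = πd⁴/32 = π(0.158)⁴/32 = 6.118×10^-5 m⁴.
τ_max = T·r/J = 19600 × 0.0790 / 6.118×10^-5 = 2.531×10^7 Pa.

3.67 ksi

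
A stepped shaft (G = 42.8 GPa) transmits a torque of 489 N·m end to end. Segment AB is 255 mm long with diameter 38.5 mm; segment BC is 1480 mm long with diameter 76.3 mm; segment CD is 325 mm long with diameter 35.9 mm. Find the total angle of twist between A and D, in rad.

0.0414 rad

J_AB = π(0.0385)⁴/32 = 2.16×10^-7 m⁴; J_BC = π(0.0763)⁴/32 = 3.33×10^-6 m⁴; J_CD = π(0.0359)⁴/32 = 1.63×10^-7 m⁴.
θ = (T/G)·Σ L_i/J_i = (489.0/42.8×10⁹)·(0.255/2.16×10^-7 + 1.48/3.33×10^-6 + 0.325/1.63×10^-7) = 0.04136 rad.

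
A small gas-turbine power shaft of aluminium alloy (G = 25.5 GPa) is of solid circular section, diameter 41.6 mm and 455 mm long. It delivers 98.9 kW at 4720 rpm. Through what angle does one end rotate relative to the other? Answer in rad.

ω = 2π·4720/60 = 494.3 rad/s, so T = P/ω = 98.9×10³ / 494.3 = 200.1 N·m.
J = πd⁴/32 = π(0.0416)⁴/32 = 2.940×10^-7 m⁴.
θ = T·L/(G·J) = 200.1 × 0.455 / (25.5×10⁹ × 2.940×10^-7) = 0.01214 rad.

0.0121 rad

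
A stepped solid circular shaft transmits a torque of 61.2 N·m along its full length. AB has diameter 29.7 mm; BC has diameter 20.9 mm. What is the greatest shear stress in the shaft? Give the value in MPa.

34.1 MPa

Under the same torque, τ_max = 16T/(πd³) is largest where d is smallest — segment BC (d = 20.9 mm).
τ_max = 16·61.20/(π·(0.0209)³) = 3.414×10^7 Pa.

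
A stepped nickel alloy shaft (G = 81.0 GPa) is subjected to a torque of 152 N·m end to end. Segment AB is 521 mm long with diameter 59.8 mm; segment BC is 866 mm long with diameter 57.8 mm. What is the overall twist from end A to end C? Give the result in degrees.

J_AB = π(0.0598)⁴/32 = 1.26×10^-6 m⁴; J_BC = π(0.0578)⁴/32 = 1.10×10^-6 m⁴.
θ = (T/G)·Σ L_i/J_i = (152.0/81.0×10⁹)·(0.521/1.26×10^-6 + 0.866/1.10×10^-6) = 2.262×10^-3 rad.

0.130°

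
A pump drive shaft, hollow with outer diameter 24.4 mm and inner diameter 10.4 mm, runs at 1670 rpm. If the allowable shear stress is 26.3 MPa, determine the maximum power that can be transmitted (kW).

12.7 kW

J = π(d_o⁴ − d_i⁴)/32 = π(0.0244⁴ − 0.0104⁴)/32 = 3.365×10^-8 m⁴.
T_max = τ_allow·J/r = 2.63×10^7 × 3.365×10^-8 / 0.0122 = 72.54 N·m.
ω = 2π·1670/60 = 174.9 rad/s, so P_max = T_max·ω = 1.269×10^4 W.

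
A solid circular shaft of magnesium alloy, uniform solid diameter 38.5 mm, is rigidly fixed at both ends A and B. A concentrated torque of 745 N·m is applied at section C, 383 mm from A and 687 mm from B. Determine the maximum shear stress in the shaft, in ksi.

6.19 ksi

With uniform GJ and both ends fixed, compatibility θ_AC = θ_CB gives T_A·a = T_B·b, together with T_A + T_B = T₀.
T_A = T₀·b/(a+b) = 745.0·687/1070 = 478.3 N·m; T_B = 266.7 N·m.
τ in each portion: τ_AC = 4.27×10^7 Pa, τ_CB = 2.38×10^7 Pa; maximum is in AC.
τ_max = T_AC·r/J = 478.3·0.0192/2.16×10^-7 = 4.269×10^7 Pa.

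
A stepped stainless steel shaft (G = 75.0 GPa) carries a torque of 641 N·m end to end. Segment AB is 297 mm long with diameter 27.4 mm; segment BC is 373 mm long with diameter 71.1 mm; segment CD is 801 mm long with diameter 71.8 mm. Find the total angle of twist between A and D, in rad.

0.0498 rad

J_AB = π(0.0274)⁴/32 = 5.53×10^-8 m⁴; J_BC = π(0.0711)⁴/32 = 2.51×10^-6 m⁴; J_CD = π(0.0718)⁴/32 = 2.61×10^-6 m⁴.
θ = (T/G)·Σ L_i/J_i = (641.0/75.0×10⁹)·(0.297/5.53×10^-8 + 0.373/2.51×10^-6 + 0.801/2.61×10^-6) = 0.04977 rad.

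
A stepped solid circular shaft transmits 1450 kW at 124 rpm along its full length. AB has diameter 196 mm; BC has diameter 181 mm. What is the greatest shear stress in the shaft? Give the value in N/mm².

ω = 2π·124/60 = 12.99 rad/s, so T = P/ω = 1450×10³ / 12.99 = 111700 N·m.
Under the same torque, τ_max = 16T/(πd³) is largest where d is smallest — segment BC (d = 181 mm).
τ_max = 16·111700/(π·(0.181)³) = 9.591×10^7 Pa.

95.9 N/mm²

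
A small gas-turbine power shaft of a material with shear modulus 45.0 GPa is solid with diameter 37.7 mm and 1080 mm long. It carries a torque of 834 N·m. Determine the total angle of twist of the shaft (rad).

0.101 rad

J = πd⁴/32 = π(0.0377)⁴/32 = 1.983×10^-7 m⁴.
θ = T·L/(G·J) = 834.0 × 1.08 / (45.0×10⁹ × 1.983×10^-7) = 0.1009 rad.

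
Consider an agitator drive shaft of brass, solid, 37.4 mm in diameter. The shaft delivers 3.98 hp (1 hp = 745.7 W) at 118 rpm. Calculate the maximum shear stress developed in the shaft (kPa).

ω = 2π·118/60 = 12.36 rad/s, so T = P/ω = 3.98×745.7 / 12.36 = 240.2 N·m.
J = πd⁴/32 = π(0.0374)⁴/32 = 1.921×10^-7 m⁴.
τ_max = T·r/J = 240.2 × 0.0187 / 1.921×10^-7 = 2.338×10^7 Pa.

23400 kPa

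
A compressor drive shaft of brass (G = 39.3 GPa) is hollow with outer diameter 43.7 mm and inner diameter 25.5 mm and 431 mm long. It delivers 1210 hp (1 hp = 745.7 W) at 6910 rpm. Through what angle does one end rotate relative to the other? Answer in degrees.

ω = 2π·6910/60 = 723.6 rad/s, so T = P/ω = 1210×745.7 / 723.6 = 1247 N·m.
J = π(d_o⁴ − d_i⁴)/32 = π(0.0437⁴ − 0.0255⁴)/32 = 3.165×10^-7 m⁴.
θ = T·L/(G·J) = 1247 × 0.431 / (39.3×10⁹ × 3.165×10^-7) = 0.04320 rad.

2.48°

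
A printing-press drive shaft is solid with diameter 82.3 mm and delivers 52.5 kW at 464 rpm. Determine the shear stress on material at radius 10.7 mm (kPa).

ω = 2π·464/60 = 48.59 rad/s, so T = P/ω = 52.5×10³ / 48.59 = 1080 N·m.
J = πd⁴/32 = π(0.0823)⁴/32 = 4.504×10^-6 m⁴.
Shear stress varies linearly with radius: τ = T·r/J = 1080 × 0.0107 / 4.504×10^-6 = 2.567×10^6 Pa.

2570 kPa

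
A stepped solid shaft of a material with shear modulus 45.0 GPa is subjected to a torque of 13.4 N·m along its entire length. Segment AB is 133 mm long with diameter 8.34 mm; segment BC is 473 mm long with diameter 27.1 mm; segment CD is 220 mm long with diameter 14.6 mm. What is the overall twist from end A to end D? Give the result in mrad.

101 mrad

J_AB = π(0.00834)⁴/32 = 4.75×10^-10 m⁴; J_BC = π(0.0271)⁴/32 = 5.30×10^-8 m⁴; J_CD = π(0.0146)⁴/32 = 4.46×10^-9 m⁴.
θ = (T/G)·Σ L_i/J_i = (13.40/45.0×10⁹)·(0.133/4.75×10^-10 + 0.473/5.30×10^-8 + 0.220/4.46×10^-9) = 0.1007 rad.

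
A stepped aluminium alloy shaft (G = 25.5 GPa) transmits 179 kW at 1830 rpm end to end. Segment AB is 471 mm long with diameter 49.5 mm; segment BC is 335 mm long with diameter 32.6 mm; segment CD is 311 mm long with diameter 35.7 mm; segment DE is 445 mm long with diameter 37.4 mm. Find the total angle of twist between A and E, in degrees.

ω = 2π·1830/60 = 191.6 rad/s, so T = P/ω = 179×10³ / 191.6 = 934.1 N·m.
J_AB = π(0.0495)⁴/32 = 5.89×10^-7 m⁴; J_BC = π(0.0326)⁴/32 = 1.11×10^-7 m⁴; J_CD = π(0.0357)⁴/32 = 1.59×10^-7 m⁴; J_DE = π(0.0374)⁴/32 = 1.92×10^-7 m⁴.
θ = (T/G)·Σ L_i/J_i = (934.1/25.5×10⁹)·(0.471/5.89×10^-7 + 0.335/1.11×10^-7 + 0.311/1.59×10^-7 + 0.445/1.92×10^-7) = 0.2962 rad.

17.0°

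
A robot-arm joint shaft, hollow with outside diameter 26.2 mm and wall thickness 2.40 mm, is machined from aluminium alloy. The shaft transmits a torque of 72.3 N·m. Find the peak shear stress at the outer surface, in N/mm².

36.9 N/mm²

J = π(d_o⁴ − d_i⁴)/32 = π(0.0262⁴ − 0.0214⁴)/32 = 2.567×10^-8 m⁴.
τ_max = T·r/J = 72.30 × 0.0131 / 2.567×10^-8 = 3.690×10^7 Pa.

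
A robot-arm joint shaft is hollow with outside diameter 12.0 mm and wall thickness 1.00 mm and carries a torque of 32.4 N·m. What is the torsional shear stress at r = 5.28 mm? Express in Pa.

1.62e8 Pa

J = π(d_o⁴ − d_i⁴)/32 = π(0.0120⁴ − 0.0100⁴)/32 = 1.054×10^-9 m⁴.
Shear stress varies linearly with radius: τ = T·r/J = 32.40 × 0.00528 / 1.054×10^-9 = 1.623×10^8 Pa.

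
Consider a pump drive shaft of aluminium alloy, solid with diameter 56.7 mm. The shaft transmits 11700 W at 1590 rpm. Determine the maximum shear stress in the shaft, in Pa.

1.96e6 Pa

ω = 2π·1590/60 = 166.5 rad/s, so T = P/ω = 11700 / 166.5 = 70.27 N·m.
J = πd⁴/32 = π(0.0567)⁴/32 = 1.015×10^-6 m⁴.
τ_max = T·r/J = 70.27 × 0.0284 / 1.015×10^-6 = 1.963×10^6 Pa.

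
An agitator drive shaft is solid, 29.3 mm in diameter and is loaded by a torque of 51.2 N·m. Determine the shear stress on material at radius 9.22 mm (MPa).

6.52 MPa

J = πd⁴/32 = π(0.0293)⁴/32 = 7.236×10^-8 m⁴.
Shear stress varies linearly with radius: τ = T·r/J = 51.20 × 0.00922 / 7.236×10^-8 = 6.524×10^6 Pa.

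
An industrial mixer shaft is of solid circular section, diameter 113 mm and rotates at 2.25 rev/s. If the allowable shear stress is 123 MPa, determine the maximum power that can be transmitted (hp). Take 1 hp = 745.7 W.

J = πd⁴/32 = π(0.113)⁴/32 = 1.601×10^-5 m⁴.
T_max = τ_allow·J/r = 1.23×10^8 × 1.601×10^-5 / 0.0565 = 34850 N·m.
ω = 2π·2.25 = 14.14 rad/s, so P_max = T_max·ω = 4.926×10^5 W.

661 hp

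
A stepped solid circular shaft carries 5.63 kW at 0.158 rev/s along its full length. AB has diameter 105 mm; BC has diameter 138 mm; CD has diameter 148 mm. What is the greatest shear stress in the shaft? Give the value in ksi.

3.62 ksi

ω = 2π·0.158 = 0.9927 rad/s, so T = P/ω = 5.63×10³ / 0.9927 = 5671 N·m.
Under the same torque, τ_max = 16T/(πd³) is largest where d is smallest — segment AB (d = 105 mm).
τ_max = 16·5671/(π·(0.105)³) = 2.495×10^7 Pa.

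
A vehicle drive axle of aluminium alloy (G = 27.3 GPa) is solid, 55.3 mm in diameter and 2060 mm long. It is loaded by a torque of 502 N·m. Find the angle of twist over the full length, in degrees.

J = πd⁴/32 = π(0.0553)⁴/32 = 9.181×10^-7 m⁴.
θ = T·L/(G·J) = 502.0 × 2.06 / (27.3×10⁹ × 9.181×10^-7) = 0.04126 rad.

2.36°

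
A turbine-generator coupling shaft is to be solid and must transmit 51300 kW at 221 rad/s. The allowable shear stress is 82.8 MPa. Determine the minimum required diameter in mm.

243 mm

ω = 221 rad/s, so T = P/ω = 51300×10³ / 221.0 = 232100 N·m.
For a solid shaft τ_max = 16T/(πd³), so d = (16T/(π τ_allow))^(1/3) = (16·232100/(π·8.28×10^7))^(1/3) = 0.2426 m.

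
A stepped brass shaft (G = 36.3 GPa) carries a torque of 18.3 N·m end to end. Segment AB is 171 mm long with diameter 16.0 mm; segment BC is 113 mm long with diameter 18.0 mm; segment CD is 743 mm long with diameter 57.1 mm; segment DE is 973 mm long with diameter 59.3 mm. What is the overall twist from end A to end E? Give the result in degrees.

J_AB = π(0.0160)⁴/32 = 6.43×10^-9 m⁴; J_BC = π(0.0180)⁴/32 = 1.03×10^-8 m⁴; J_CD = π(0.0571)⁴/32 = 1.04×10^-6 m⁴; J_DE = π(0.0593)⁴/32 = 1.21×10^-6 m⁴.
θ = (T/G)·Σ L_i/J_i = (18.30/36.3×10⁹)·(0.171/6.43×10^-9 + 0.113/1.03×10^-8 + 0.743/1.04×10^-6 + 0.973/1.21×10^-6) = 0.01969 rad.

1.13°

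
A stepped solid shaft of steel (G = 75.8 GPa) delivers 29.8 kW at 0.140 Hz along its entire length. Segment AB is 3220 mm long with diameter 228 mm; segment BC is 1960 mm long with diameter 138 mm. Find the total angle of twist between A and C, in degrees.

1.72°

ω = 2π·0.140 = 0.8796 rad/s, so T = P/ω = 29.8×10³ / 0.8796 = 33880 N·m.
J_AB = π(0.228)⁴/32 = 2.65×10^-4 m⁴; J_BC = π(0.138)⁴/32 = 3.56×10^-5 m⁴.
θ = (T/G)·Σ L_i/J_i = (33880/75.8×10⁹)·(3.22/2.65×10^-4 + 1.96/3.56×10^-5) = 0.03003 rad.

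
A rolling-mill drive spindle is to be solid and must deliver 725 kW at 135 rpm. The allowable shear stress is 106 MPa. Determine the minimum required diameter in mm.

135 mm

ω = 2π·135/60 = 14.14 rad/s, so T = P/ω = 725×10³ / 14.14 = 51280 N·m.
For a solid shaft τ_max = 16T/(πd³), so d = (16T/(π τ_allow))^(1/3) = (16·51280/(π·1.06×10^8))^(1/3) = 0.1351 m.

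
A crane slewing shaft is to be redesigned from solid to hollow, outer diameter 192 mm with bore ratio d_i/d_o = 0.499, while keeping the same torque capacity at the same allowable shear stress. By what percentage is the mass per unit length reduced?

21.6 %

Equal τ_max and T ⇒ the solid shaft needs d_s³ = d_o³(1−k⁴), so d_s = 192·(1−0.499⁴)^(1/3) = 187.9 mm.
Area ratio A_h/A_s = d_o²(1−k²)/d_s² = (1−k²)/(1−k⁴)^(2/3) = 0.7837.
Mass saving = 1 − 0.7837 = 21.6 %.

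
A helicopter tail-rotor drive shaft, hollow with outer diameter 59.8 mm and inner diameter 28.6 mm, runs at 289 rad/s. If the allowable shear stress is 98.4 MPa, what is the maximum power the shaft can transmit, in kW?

1130 kW

J = π(d_o⁴ − d_i⁴)/32 = π(0.0598⁴ − 0.0286⁴)/32 = 1.190×10^-6 m⁴.
T_max = τ_allow·J/r = 9.84×10^7 × 1.190×10^-6 / 0.0299 = 3916 N·m.
ω = 289 rad/s, so P_max = T_max·ω = 1.132×10^6 W.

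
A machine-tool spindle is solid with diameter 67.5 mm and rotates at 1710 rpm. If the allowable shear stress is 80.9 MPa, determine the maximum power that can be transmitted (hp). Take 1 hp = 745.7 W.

1170 hp

J = πd⁴/32 = π(0.0675)⁴/32 = 2.038×10^-6 m⁴.
T_max = τ_allow·J/r = 8.09×10^7 × 2.038×10^-6 / 0.0338 = 4885 N·m.
ω = 2π·1710/60 = 179.1 rad/s, so P_max = T_max·ω = 8.748×10^5 W.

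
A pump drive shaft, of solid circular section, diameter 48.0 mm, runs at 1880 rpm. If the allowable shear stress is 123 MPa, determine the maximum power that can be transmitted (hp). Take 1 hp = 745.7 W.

705 hp

J = πd⁴/32 = π(0.0480)⁴/32 = 5.212×10^-7 m⁴.
T_max = τ_allow·J/r = 1.23×10^8 × 5.212×10^-7 / 0.0240 = 2671 N·m.
ω = 2π·1880/60 = 196.9 rad/s, so P_max = T_max·ω = 5.258×10^5 W.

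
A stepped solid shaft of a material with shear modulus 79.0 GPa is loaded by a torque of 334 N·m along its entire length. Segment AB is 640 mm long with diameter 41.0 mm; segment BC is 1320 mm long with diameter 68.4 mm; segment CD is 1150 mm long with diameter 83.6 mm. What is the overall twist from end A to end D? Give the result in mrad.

J_AB = π(0.0410)⁴/32 = 2.77×10^-7 m⁴; J_BC = π(0.0684)⁴/32 = 2.15×10^-6 m⁴; J_CD = π(0.0836)⁴/32 = 4.80×10^-6 m⁴.
θ = (T/G)·Σ L_i/J_i = (334.0/79.0×10⁹)·(0.640/2.77×10^-7 + 1.32/2.15×10^-6 + 1.15/4.80×10^-6) = 0.01336 rad.

13.4 mrad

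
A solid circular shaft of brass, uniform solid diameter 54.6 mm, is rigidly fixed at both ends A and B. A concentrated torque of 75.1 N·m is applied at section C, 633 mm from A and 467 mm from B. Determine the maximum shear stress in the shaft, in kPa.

1350 kPa

With uniform GJ and both ends fixed, compatibility θ_AC = θ_CB gives T_A·a = T_B·b, together with T_A + T_B = T₀.
T_A = T₀·b/(a+b) = 75.10·467/1100 = 31.88 N·m; T_B = 43.22 N·m.
τ in each portion: τ_AC = 9.98×10^5 Pa, τ_CB = 1.35×10^6 Pa; maximum is in CB.
τ_max = T_CB·r/J = 43.22·0.0273/8.73×10^-7 = 1.352×10^6 Pa.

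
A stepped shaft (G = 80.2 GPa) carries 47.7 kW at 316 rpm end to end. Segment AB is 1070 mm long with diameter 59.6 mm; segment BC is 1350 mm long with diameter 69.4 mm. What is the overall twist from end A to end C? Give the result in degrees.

1.50°

ω = 2π·316/60 = 33.09 rad/s, so T = P/ω = 47.7×10³ / 33.09 = 1441 N·m.
J_AB = π(0.0596)⁴/32 = 1.24×10^-6 m⁴; J_BC = π(0.0694)⁴/32 = 2.28×10^-6 m⁴.
θ = (T/G)·Σ L_i/J_i = (1441/80.2×10⁹)·(1.07/1.24×10^-6 + 1.35/2.28×10^-6) = 0.02618 rad.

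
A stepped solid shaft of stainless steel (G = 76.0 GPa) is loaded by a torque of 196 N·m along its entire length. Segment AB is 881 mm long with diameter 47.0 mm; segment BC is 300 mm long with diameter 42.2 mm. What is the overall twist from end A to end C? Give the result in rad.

0.00723 rad

J_AB = π(0.0470)⁴/32 = 4.79×10^-7 m⁴; J_BC = π(0.0422)⁴/32 = 3.11×10^-7 m⁴.
θ = (T/G)·Σ L_i/J_i = (196.0/76.0×10⁹)·(0.881/4.79×10^-7 + 0.300/3.11×10^-7) = 7.228×10^-3 rad.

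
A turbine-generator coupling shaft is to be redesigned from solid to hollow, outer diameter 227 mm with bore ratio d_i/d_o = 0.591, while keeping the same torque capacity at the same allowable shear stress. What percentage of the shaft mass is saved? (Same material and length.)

29.0 %

Equal τ_max and T ⇒ the solid shaft needs d_s³ = d_o³(1−k⁴), so d_s = 227·(1−0.591⁴)^(1/3) = 217.4 mm.
Area ratio A_h/A_s = d_o²(1−k²)/d_s² = (1−k²)/(1−k⁴)^(2/3) = 0.7097.
Mass saving = 1 − 0.7097 = 29.0 %.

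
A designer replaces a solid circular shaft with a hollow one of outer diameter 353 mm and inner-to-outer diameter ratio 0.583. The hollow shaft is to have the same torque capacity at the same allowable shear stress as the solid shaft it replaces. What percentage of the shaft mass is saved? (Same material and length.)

Equal τ_max and T ⇒ the solid shaft needs d_s³ = d_o³(1−k⁴), so d_s = 353·(1−0.583⁴)^(1/3) = 338.8 mm.
Area ratio A_h/A_s = d_o²(1−k²)/d_s² = (1−k²)/(1−k⁴)^(2/3) = 0.7164.
Mass saving = 1 − 0.7164 = 28.4 %.

28.4 %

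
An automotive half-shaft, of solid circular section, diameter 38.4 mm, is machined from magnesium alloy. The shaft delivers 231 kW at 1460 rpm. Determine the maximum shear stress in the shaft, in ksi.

19.7 ksi

ω = 2π·1460/60 = 152.9 rad/s, so T = P/ω = 231×10³ / 152.9 = 1511 N·m.
J = πd⁴/32 = π(0.0384)⁴/32 = 2.135×10^-7 m⁴.
τ_max = T·r/J = 1511 × 0.0192 / 2.135×10^-7 = 1.359×10^8 Pa.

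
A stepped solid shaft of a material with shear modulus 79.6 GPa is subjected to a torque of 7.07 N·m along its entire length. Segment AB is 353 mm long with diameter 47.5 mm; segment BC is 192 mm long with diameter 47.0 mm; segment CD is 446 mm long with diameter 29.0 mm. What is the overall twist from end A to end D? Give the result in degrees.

0.0383°

J_AB = π(0.0475)⁴/32 = 5.00×10^-7 m⁴; J_BC = π(0.0470)⁴/32 = 4.79×10^-7 m⁴; J_CD = π(0.0290)⁴/32 = 6.94×10^-8 m⁴.
θ = (T/G)·Σ L_i/J_i = (7.070/79.6×10⁹)·(0.353/5.00×10^-7 + 0.192/4.79×10^-7 + 0.446/6.94×10^-8) = 6.688×10^-4 rad.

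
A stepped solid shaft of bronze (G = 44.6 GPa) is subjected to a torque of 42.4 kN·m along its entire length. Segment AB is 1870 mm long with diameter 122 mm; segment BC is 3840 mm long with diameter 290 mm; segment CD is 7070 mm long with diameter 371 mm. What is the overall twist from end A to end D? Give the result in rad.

J_AB = π(0.122)⁴/32 = 2.17×10^-5 m⁴; J_BC = π(0.290)⁴/32 = 6.94×10^-4 m⁴; J_CD = π(0.371)⁴/32 = 1.86×10^-3 m⁴.
θ = (T/G)·Σ L_i/J_i = (42400/44.6×10⁹)·(1.87/2.17×10^-5 + 3.84/6.94×10^-4 + 7.07/1.86×10^-3) = 0.09061 rad.

0.0906 rad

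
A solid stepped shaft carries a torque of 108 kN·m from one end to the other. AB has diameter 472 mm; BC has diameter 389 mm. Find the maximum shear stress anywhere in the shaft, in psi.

Under the same torque, τ_max = 16T/(πd³) is largest where d is smallest — segment BC (d = 389 mm).
τ_max = 16·108000/(π·(0.389)³) = 9.344×10^6 Pa.

1360 psi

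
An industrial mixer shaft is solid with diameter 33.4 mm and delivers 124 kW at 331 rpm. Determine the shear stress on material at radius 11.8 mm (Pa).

ω = 2π·331/60 = 34.66 rad/s, so T = P/ω = 124×10³ / 34.66 = 3577 N·m.
J = πd⁴/32 = π(0.0334)⁴/32 = 1.222×10^-7 m⁴.
Shear stress varies linearly with radius: τ = T·r/J = 3577 × 0.0118 / 1.222×10^-7 = 3.455×10^8 Pa.

3.46e8 Pa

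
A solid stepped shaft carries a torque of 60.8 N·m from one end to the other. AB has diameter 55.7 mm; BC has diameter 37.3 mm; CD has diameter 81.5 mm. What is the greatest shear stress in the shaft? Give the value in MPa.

Under the same torque, τ_max = 16T/(πd³) is largest where d is smallest — segment BC (d = 37.3 mm).
τ_max = 16·60.80/(π·(0.0373)³) = 5.967×10^6 Pa.

5.97 MPa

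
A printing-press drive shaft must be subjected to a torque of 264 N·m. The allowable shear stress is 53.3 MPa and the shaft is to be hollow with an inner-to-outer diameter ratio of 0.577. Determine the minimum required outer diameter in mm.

30.5 mm

For a hollow shaft with d_i/d_o = 0.577: τ_max = 16T/(π d_o³ (1−k⁴)), so d_o = [16T/(π τ_allow (1−k⁴))]^(1/3) = [16·264.0/(π·5.33×10^7·0.8892)]^(1/3) = 0.03050 m.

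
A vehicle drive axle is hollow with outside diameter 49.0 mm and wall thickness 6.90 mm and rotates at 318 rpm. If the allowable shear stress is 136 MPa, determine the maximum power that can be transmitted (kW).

J = π(d_o⁴ − d_i⁴)/32 = π(0.0490⁴ − 0.0352⁴)/32 = 4.152×10^-7 m⁴.
T_max = τ_allow·J/r = 1.36×10^8 × 4.152×10^-7 / 0.0245 = 2305 N·m.
ω = 2π·318/60 = 33.30 rad/s, so P_max = T_max·ω = 7.676×10^4 W.

76.8 kW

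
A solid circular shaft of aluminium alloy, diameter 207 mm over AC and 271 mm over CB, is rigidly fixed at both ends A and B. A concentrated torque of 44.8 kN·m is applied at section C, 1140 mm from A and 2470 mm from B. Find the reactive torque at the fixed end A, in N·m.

19000 N·m

Compatibility: T_A·a/J_AC = T_B·b/J_CB with T_A + T_B = T₀.
J_AC = 1.80×10^-4 m⁴, J_CB = 5.30×10^-4 m⁴, so T_A = T₀·(J_AC/a)/((J_AC/a)+(J_CB/b)) = 19020 N·m, T_B = 25780 N·m.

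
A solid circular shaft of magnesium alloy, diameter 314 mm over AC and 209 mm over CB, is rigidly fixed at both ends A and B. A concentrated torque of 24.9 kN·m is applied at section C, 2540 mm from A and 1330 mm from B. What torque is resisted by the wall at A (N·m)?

18100 N·m

Compatibility: T_A·a/J_AC = T_B·b/J_CB with T_A + T_B = T₀.
J_AC = 9.54×10^-4 m⁴, J_CB = 1.87×10^-4 m⁴, so T_A = T₀·(J_AC/a)/((J_AC/a)+(J_CB/b)) = 18110 N·m, T_B = 6789 N·m.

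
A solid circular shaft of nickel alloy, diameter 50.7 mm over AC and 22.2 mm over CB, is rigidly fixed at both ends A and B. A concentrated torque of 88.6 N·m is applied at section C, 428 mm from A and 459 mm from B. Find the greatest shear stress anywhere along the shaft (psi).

Compatibility: T_A·a/J_AC = T_B·b/J_CB with T_A + T_B = T₀.
J_AC = 6.49×10^-7 m⁴, J_CB = 2.38×10^-8 m⁴, so T_A = T₀·(J_AC/a)/((J_AC/a)+(J_CB/b)) = 85.66 N·m, T_B = 2.936 N·m.
τ in each portion: τ_AC = 3.35×10^6 Pa, τ_CB = 1.37×10^6 Pa; maximum is in AC.
τ_max = T_AC·r/J = 85.66·0.0254/6.49×10^-7 = 3.348×10^6 Pa.

486 psi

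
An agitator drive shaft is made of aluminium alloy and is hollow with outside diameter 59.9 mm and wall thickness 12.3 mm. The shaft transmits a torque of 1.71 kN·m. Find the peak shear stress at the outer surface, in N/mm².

J = π(d_o⁴ − d_i⁴)/32 = π(0.0599⁴ − 0.0353⁴)/32 = 1.111×10^-6 m⁴.
τ_max = T·r/J = 1710 × 0.0300 / 1.111×10^-6 = 4.608×10^7 Pa.

46.1 N/mm²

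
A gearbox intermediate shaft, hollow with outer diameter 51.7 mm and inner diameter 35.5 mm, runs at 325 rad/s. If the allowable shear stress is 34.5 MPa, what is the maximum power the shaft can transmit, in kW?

237 kW

J = π(d_o⁴ − d_i⁴)/32 = π(0.0517⁴ − 0.0355⁴)/32 = 5.455×10^-7 m⁴.
T_max = τ_allow·J/r = 3.45×10^7 × 5.455×10^-7 / 0.0259 = 728.0 N·m.
ω = 325 rad/s, so P_max = T_max·ω = 2.366×10^5 W.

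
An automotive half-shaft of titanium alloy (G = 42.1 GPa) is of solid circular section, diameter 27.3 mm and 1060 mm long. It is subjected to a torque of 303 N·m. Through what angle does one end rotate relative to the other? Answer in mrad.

140 mrad

J = πd⁴/32 = π(0.0273)⁴/32 = 5.453×10^-8 m⁴.
θ = T·L/(G·J) = 303.0 × 1.06 / (42.1×10⁹ × 5.453×10^-8) = 0.1399 rad.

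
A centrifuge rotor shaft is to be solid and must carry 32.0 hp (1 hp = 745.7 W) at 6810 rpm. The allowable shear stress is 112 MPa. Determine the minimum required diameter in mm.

ω = 2π·6810/60 = 713.1 rad/s, so T = P/ω = 32.0×745.7 / 713.1 = 33.46 N·m.
For a solid shaft τ_max = 16T/(πd³), so d = (16T/(π τ_allow))^(1/3) = (16·33.46/(π·1.12×10^8))^(1/3) = 0.01150 m.

11.5 mm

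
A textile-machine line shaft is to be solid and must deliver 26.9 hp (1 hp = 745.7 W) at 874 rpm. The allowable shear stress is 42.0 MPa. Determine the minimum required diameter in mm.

29.8 mm

ω = 2π·874/60 = 91.53 rad/s, so T = P/ω = 26.9×745.7 / 91.53 = 219.2 N·m.
For a solid shaft τ_max = 16T/(πd³), so d = (16T/(π τ_allow))^(1/3) = (16·219.2/(π·4.20×10^7))^(1/3) = 0.02984 m.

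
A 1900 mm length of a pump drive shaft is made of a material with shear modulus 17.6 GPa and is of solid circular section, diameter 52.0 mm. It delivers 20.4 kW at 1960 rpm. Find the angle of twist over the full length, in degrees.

0.856°

ω = 2π·1960/60 = 205.3 rad/s, so T = P/ω = 20.4×10³ / 205.3 = 99.39 N·m.
J = πd⁴/32 = π(0.0520)⁴/32 = 7.178×10^-7 m⁴.
θ = T·L/(G·J) = 99.39 × 1.90 / (17.6×10⁹ × 7.178×10^-7) = 0.01495 rad.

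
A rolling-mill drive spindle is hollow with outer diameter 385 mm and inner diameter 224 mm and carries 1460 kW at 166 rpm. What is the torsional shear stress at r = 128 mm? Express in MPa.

5.63 MPa

ω = 2π·166/60 = 17.38 rad/s, so T = P/ω = 1460×10³ / 17.38 = 83990 N·m.
J = π(d_o⁴ − d_i⁴)/32 = π(0.385⁴ − 0.224⁴)/32 = 1.910×10^-3 m⁴.
Shear stress varies linearly with radius: τ = T·r/J = 83990 × 0.128 / 1.910×10^-3 = 5.629×10^6 Pa.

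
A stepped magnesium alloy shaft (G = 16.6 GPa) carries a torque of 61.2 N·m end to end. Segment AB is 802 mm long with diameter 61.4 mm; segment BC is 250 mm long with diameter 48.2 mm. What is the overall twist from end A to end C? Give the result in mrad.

J_AB = π(0.0614)⁴/32 = 1.40×10^-6 m⁴; J_BC = π(0.0482)⁴/32 = 5.30×10^-7 m⁴.
θ = (T/G)·Σ L_i/J_i = (61.20/16.6×10⁹)·(0.802/1.40×10^-6 + 0.250/5.30×10^-7) = 3.858×10^-3 rad.

3.86 mrad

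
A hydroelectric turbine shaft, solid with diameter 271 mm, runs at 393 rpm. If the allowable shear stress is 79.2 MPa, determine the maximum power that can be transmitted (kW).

J = πd⁴/32 = π(0.271)⁴/32 = 5.295×10^-4 m⁴.
T_max = τ_allow·J/r = 7.92×10^7 × 5.295×10^-4 / 0.136 = 309500 N·m.
ω = 2π·393/60 = 41.15 rad/s, so P_max = T_max·ω = 1.274×10^7 W.

12700 kW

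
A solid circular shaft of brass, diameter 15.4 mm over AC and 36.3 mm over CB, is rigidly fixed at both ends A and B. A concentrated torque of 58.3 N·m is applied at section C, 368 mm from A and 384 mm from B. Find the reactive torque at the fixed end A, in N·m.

Compatibility: T_A·a/J_AC = T_B·b/J_CB with T_A + T_B = T₀.
J_AC = 5.52×10^-9 m⁴, J_CB = 1.70×10^-7 m⁴, so T_A = T₀·(J_AC/a)/((J_AC/a)+(J_CB/b)) = 1.906 N·m, T_B = 56.39 N·m.

1.91 N·m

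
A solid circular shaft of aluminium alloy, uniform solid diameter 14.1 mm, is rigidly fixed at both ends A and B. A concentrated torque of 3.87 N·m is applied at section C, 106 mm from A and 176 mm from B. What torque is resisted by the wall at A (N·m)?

With uniform GJ and both ends fixed, compatibility θ_AC = θ_CB gives T_A·a = T_B·b, together with T_A + T_B = T₀.
T_A = T₀·b/(a+b) = 3.870·176/282.0 = 2.415 N·m; T_B = 1.455 N·m.

2.42 N·m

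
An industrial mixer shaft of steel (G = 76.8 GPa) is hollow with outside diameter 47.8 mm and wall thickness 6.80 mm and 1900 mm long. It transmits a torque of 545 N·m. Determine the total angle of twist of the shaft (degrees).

J = π(d_o⁴ − d_i⁴)/32 = π(0.0478⁴ − 0.0342⁴)/32 = 3.782×10^-7 m⁴.
θ = T·L/(G·J) = 545.0 × 1.90 / (76.8×10⁹ × 3.782×10^-7) = 0.03565 rad.

2.04°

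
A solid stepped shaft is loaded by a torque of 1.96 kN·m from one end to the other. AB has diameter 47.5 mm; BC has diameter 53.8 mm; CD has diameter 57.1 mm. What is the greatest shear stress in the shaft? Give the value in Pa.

9.31e7 Pa

Under the same torque, τ_max = 16T/(πd³) is largest where d is smallest — segment AB (d = 47.5 mm).
τ_max = 16·1960/(π·(0.0475)³) = 9.314×10^7 Pa.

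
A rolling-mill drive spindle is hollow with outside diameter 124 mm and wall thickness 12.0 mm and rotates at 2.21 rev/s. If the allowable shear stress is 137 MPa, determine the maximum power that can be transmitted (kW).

411 kW

J = π(d_o⁴ − d_i⁴)/32 = π(0.124⁴ − 0.100⁴)/32 = 1.339×10^-5 m⁴.
T_max = τ_allow·J/r = 1.37×10^8 × 1.339×10^-5 / 0.0620 = 29590 N·m.
ω = 2π·2.21 = 13.89 rad/s, so P_max = T_max·ω = 4.109×10^5 W.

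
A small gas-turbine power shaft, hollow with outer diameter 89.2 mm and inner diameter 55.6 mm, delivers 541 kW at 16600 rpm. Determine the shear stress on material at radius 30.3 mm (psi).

ω = 2π·16600/60 = 1738 rad/s, so T = P/ω = 541×10³ / 1738 = 311.2 N·m.
J = π(d_o⁴ − d_i⁴)/32 = π(0.0892⁴ − 0.0556⁴)/32 = 5.277×10^-6 m⁴.
Shear stress varies linearly with radius: τ = T·r/J = 311.2 × 0.0303 / 5.277×10^-6 = 1.787×10^6 Pa.

259 psi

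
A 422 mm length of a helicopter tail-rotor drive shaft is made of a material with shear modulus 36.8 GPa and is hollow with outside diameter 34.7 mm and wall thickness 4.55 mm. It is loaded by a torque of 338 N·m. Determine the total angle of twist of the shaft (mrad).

J = π(d_o⁴ − d_i⁴)/32 = π(0.0347⁴ − 0.0256⁴)/32 = 1.002×10^-7 m⁴.
θ = T·L/(G·J) = 338.0 × 0.422 / (36.8×10⁹ × 1.002×10^-7) = 0.03869 rad.

38.7 mrad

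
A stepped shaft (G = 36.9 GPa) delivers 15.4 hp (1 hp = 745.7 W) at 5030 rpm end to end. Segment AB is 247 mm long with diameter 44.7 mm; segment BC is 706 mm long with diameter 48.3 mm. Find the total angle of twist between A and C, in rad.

0.00115 rad

ω = 2π·5030/60 = 526.7 rad/s, so T = P/ω = 15.4×745.7 / 526.7 = 21.80 N·m.
J_AB = π(0.0447)⁴/32 = 3.92×10^-7 m⁴; J_BC = π(0.0483)⁴/32 = 5.34×10^-7 m⁴.
θ = (T/G)·Σ L_i/J_i = (21.80/36.9×10⁹)·(0.247/3.92×10^-7 + 0.706/5.34×10^-7) = 1.153×10^-3 rad.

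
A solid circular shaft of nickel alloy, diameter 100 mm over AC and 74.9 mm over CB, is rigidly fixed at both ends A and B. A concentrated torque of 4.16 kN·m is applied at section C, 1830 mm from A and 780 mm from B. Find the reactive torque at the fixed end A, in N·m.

2390 N·m

Compatibility: T_A·a/J_AC = T_B·b/J_CB with T_A + T_B = T₀.
J_AC = 9.82×10^-6 m⁴, J_CB = 3.09×10^-6 m⁴, so T_A = T₀·(J_AC/a)/((J_AC/a)+(J_CB/b)) = 2393 N·m, T_B = 1767 N·m.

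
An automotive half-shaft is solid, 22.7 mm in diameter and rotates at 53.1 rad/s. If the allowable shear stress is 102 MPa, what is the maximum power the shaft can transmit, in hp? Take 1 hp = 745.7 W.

16.7 hp

J = πd⁴/32 = π(0.0227)⁴/32 = 2.607×10^-8 m⁴.
T_max = τ_allow·J/r = 1.02×10^8 × 2.607×10^-8 / 0.0113 = 234.3 N·m.
ω = 53.1 rad/s, so P_max = T_max·ω = 1.244×10^4 W.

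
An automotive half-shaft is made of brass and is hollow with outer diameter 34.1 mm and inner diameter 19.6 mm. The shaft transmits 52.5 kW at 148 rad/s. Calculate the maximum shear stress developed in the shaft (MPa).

ω = 148 rad/s, so T = P/ω = 52.5×10³ / 148.0 = 354.7 N·m.
J = π(d_o⁴ − d_i⁴)/32 = π(0.0341⁴ − 0.0196⁴)/32 = 1.183×10^-7 m⁴.
τ_max = T·r/J = 354.7 × 0.0170 / 1.183×10^-7 = 5.114×10^7 Pa.

51.1 MPa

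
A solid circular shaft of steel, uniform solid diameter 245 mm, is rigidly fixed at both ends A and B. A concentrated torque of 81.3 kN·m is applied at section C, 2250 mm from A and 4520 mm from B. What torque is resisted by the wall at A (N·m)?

54300 N·m

With uniform GJ and both ends fixed, compatibility θ_AC = θ_CB gives T_A·a = T_B·b, together with T_A + T_B = T₀.
T_A = T₀·b/(a+b) = 81300·4520/6770 = 54280 N·m; T_B = 27020 N·m.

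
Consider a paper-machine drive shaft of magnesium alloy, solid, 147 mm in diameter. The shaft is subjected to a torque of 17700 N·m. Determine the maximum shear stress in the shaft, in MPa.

J = πd⁴/32 = π(0.147)⁴/32 = 4.584×10^-5 m⁴.
τ_max = T·r/J = 17700 × 0.0735 / 4.584×10^-5 = 2.838×10^7 Pa.

28.4 MPa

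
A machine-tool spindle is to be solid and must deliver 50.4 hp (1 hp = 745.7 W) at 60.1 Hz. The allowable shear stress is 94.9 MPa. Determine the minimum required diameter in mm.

17.5 mm

ω = 2π·60.1 = 377.6 rad/s, so T = P/ω = 50.4×745.7 / 377.6 = 99.53 N·m.
For a solid shaft τ_max = 16T/(πd³), so d = (16T/(π τ_allow))^(1/3) = (16·99.53/(π·9.49×10^7))^(1/3) = 0.01748 m.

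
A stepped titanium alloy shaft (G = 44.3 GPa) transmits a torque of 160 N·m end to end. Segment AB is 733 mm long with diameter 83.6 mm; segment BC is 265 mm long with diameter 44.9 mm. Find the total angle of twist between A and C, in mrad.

2.95 mrad

J_AB = π(0.0836)⁴/32 = 4.80×10^-6 m⁴; J_BC = π(0.0449)⁴/32 = 3.99×10^-7 m⁴.
θ = (T/G)·Σ L_i/J_i = (160.0/44.3×10⁹)·(0.733/4.80×10^-6 + 0.265/3.99×10^-7) = 2.951×10^-3 rad.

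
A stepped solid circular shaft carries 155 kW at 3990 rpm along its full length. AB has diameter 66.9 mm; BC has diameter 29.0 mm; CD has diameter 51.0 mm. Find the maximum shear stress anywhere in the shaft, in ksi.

11.2 ksi

ω = 2π·3990/60 = 417.8 rad/s, so T = P/ω = 155×10³ / 417.8 = 371.0 N·m.
Under the same torque, τ_max = 16T/(πd³) is largest where d is smallest — segment BC (d = 29.0 mm).
τ_max = 16·371.0/(π·(0.0290)³) = 7.747×10^7 Pa.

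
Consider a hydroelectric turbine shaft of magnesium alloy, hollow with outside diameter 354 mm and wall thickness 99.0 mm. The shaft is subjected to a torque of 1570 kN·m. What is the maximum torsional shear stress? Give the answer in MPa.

187 MPa

J = π(d_o⁴ − d_i⁴)/32 = π(0.354⁴ − 0.156⁴)/32 = 1.484×10^-3 m⁴.
τ_max = T·r/J = 1.570e6 × 0.177 / 1.484×10^-3 = 1.873×10^8 Pa.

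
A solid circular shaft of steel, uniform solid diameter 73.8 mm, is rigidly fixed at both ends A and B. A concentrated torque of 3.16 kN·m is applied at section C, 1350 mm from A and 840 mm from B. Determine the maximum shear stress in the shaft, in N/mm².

With uniform GJ and both ends fixed, compatibility θ_AC = θ_CB gives T_A·a = T_B·b, together with T_A + T_B = T₀.
T_A = T₀·b/(a+b) = 3160·840/2190 = 1212 N·m; T_B = 1948 N·m.
τ in each portion: τ_AC = 1.54×10^7 Pa, τ_CB = 2.47×10^7 Pa; maximum is in CB.
τ_max = T_CB·r/J = 1948·0.0369/2.91×10^-6 = 2.468×10^7 Pa.

24.7 N/mm²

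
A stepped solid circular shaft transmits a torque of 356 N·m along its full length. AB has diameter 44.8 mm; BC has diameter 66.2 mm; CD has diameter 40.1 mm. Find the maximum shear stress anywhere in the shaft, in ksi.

4.08 ksi

Under the same torque, τ_max = 16T/(πd³) is largest where d is smallest — segment CD (d = 40.1 mm).
τ_max = 16·356.0/(π·(0.0401)³) = 2.812×10^7 Pa.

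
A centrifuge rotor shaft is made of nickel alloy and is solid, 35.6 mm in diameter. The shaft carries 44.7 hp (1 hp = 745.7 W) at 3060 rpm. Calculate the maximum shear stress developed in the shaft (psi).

1700 psi

ω = 2π·3060/60 = 320.4 rad/s, so T = P/ω = 44.7×745.7 / 320.4 = 104.0 N·m.
J = πd⁴/32 = π(0.0356)⁴/32 = 1.577×10^-7 m⁴.
τ_max = T·r/J = 104.0 × 0.0178 / 1.577×10^-7 = 1.174×10^7 Pa.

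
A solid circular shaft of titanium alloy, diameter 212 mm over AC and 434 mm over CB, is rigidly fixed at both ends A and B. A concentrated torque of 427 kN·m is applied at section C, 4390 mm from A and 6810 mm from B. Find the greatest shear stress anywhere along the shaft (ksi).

Compatibility: T_A·a/J_AC = T_B·b/J_CB with T_A + T_B = T₀.
J_AC = 1.98×10^-4 m⁴, J_CB = 3.48×10^-3 m⁴, so T_A = T₀·(J_AC/a)/((J_AC/a)+(J_CB/b)) = 34650 N·m, T_B = 392300 N·m.
τ in each portion: τ_AC = 1.85×10^7 Pa, τ_CB = 2.44×10^7 Pa; maximum is in CB.
τ_max = T_CB·r/J = 392300·0.217/3.48×10^-3 = 2.444×10^7 Pa.

3.55 ksi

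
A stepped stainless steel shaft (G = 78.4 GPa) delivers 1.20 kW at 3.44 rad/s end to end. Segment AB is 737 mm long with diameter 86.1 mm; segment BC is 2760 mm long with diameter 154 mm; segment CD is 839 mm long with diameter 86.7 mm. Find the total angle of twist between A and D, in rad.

ω = 3.44 rad/s, so T = P/ω = 1.20×10³ / 3.440 = 348.8 N·m.
J_AB = π(0.0861)⁴/32 = 5.40×10^-6 m⁴; J_BC = π(0.154)⁴/32 = 5.52×10^-5 m⁴; J_CD = π(0.0867)⁴/32 = 5.55×10^-6 m⁴.
θ = (T/G)·Σ L_i/J_i = (348.8/78.4×10⁹)·(0.737/5.40×10^-6 + 2.76/5.52×10^-5 + 0.839/5.55×10^-6) = 1.503×10^-3 rad.

0.00150 rad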